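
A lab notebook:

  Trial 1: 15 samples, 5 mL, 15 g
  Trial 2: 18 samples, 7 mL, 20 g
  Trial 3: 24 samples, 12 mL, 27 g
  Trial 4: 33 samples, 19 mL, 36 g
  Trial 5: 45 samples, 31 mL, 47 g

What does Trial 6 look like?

Samples — differences are 3, 6, 9, … (increasing by 3 each time): 15, 18, 24, 33, 45 → 60.
ML: each term is the sum of the two before it; 5, 7, 12, 19, 31 → 50.
For the g, differences are 5, 7, 9, … (increasing by 2 each time): 15, 20, 27, 36, 47 → 60.
Putting it together: 60 samples, 50 mL, 60 g.

60 samples, 50 mL, 60 g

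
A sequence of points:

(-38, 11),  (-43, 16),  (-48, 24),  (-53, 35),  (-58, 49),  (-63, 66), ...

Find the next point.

First coordinate: -38, -43, -48, -53, -58, -63 → -68 (−5 each step).
Second coordinate: 11, 16, 24, 35, 49, 66 → 86 (differences are 5, 8, 11, … (increasing by 3 each time)).
So the next point is (-68, 86).

(-68, 86)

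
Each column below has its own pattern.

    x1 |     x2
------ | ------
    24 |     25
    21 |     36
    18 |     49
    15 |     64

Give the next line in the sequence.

12  81

Column x1 — −3 each step: 24, 21, 18, 15 → 12.
Column x2: 25, 36, 49, 64 → 81 (perfect squares: 5², 6², 7², …).
Combining the parts gives 12  81.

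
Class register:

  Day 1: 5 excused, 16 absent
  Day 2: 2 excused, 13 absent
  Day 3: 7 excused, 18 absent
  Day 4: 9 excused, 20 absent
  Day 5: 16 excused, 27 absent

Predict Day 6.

Excused: 5, 2, 7, 9, 16 → 25 (each term is the sum of the two before it).
For the absent, always 11 more than the excused: 16, 13, 18, 20, 27 → 36.
So the next line is 25 excused, 36 absent.

25 excused, 36 absent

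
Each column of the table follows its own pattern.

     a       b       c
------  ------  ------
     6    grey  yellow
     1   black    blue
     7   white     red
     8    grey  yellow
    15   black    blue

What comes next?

23  white  red

Column a: each term is the sum of the two before it, so 6, 1, 7, 8, 15 → 23.
Column b: repeats grey → black → white; grey, black, white, grey, black → white.
Column c goes yellow, blue, red, yellow, blue → red (repeats yellow → blue → red).
So the next line is 23  white  red.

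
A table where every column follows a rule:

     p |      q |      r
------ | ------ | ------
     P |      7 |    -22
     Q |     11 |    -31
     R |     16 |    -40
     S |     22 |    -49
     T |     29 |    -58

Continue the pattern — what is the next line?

Column p: letters move forward 1 place in the alphabet, so P, Q, R, S, T → U.
Column q: 7, 11, 16, 22, 29 → 37 (differences are 4, 5, 6, … (increasing by 1 each time)).
Column r — −9 each step: -22, -31, -40, -49, -58 → -67.
Combining the parts gives U  37  -67.

U  37  -67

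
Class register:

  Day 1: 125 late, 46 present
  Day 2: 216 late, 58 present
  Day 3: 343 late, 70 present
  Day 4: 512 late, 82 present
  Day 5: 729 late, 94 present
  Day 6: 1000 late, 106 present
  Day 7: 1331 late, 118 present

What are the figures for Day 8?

1728 late, 130 present

Late: perfect cubes: 5³, 6³, 7³, …; 125, 216, 343, 512, 729, 1000, 1331 → 1728.
For the present, +12 each step: 46, 58, 70, 82, 94, 106, 118 → 130.
Combining the parts gives 1728 late, 130 present.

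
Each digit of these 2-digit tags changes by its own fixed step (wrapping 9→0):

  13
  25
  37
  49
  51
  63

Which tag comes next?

First digit: +1 each step, mod 10, so 1, 2, 3, 4, 5, 6 → 7.
Second digit: 3, 5, 7, 9, 1, 3 → 5 (+2 each step, mod 10).
Combining the parts gives 75.

75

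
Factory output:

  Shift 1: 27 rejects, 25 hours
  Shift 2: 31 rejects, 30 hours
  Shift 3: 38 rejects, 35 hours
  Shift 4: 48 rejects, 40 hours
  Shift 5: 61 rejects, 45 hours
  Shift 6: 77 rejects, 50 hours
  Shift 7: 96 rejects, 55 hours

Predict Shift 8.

118 rejects, 60 hours

Rejects: differences are 4, 7, 10, … (increasing by 3 each time), so 27, 31, 38, 48, 61, 77, 96 → 118.
Hours goes 25, 30, 35, 40, 45, 50, 55 → 60 (+5 each step).
Putting it together: 118 rejects, 60 hours.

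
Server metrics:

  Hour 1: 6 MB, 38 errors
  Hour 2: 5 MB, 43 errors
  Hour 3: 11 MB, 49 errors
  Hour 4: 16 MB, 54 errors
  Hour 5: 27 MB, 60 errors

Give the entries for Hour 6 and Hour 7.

43 MB, 65 errors; 70 MB, 71 errors

MB: each term is the sum of the two before it, so 6, 5, 11, 16, 27 → 43 → 70.
Errors goes 38, 43, 49, 54, 60 → 65 → 71 (alternating steps +5, +6, +5, +6, …).
Putting the parts together: 43 MB, 65 errors and then 70 MB, 71 errors.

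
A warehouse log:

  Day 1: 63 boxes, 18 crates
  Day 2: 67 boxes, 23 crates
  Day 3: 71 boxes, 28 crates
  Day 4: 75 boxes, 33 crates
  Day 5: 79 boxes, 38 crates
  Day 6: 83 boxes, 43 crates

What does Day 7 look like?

87 boxes, 48 crates

For the boxes, +4 each step: 63, 67, 71, 75, 79, 83 → 87.
For the crates, +5 each step: 18, 23, 28, 33, 38, 43 → 48.
So the next line is 87 boxes, 48 crates.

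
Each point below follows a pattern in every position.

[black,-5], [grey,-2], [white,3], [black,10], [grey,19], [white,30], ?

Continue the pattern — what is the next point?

[black,43]

For the shade, repeats black → grey → white: black, grey, white, black, grey, white → black.
For the second entry, differences are 3, 5, 7, … (increasing by 2 each time): -5, -2, 3, 10, 19, 30 → 43.
Combining the parts gives [black,43].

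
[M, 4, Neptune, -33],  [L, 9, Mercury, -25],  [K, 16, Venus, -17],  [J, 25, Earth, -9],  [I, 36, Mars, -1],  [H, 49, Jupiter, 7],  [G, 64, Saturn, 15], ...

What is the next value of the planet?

Planet: runs through the planets Mercury→Neptune; Neptune, Mercury, Venus, Earth, Mars, Jupiter, Saturn → Uranus.

Uranus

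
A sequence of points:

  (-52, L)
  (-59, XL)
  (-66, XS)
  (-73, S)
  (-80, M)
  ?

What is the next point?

First entry: -52, -59, -66, -73, -80 → -87 (−7 each step).
Size goes L, XL, XS, S, M → L (runs through clothing sizes XS→XL).
Combining the parts gives (-87, L).

(-87, L)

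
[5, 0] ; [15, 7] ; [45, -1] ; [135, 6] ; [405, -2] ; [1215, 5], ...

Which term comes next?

First part goes 5, 15, 45, 135, 405, 1215 → 3645 (×3 each step).
Second part goes 0, 7, -1, 6, -2, 5 → -3 (alternating steps +7, −8, +7, −8, …).
Combining the parts gives [3645, -3].

[3645, -3]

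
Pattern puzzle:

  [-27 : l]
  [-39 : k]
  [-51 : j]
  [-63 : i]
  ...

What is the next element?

First part: −12 each step; -27, -39, -51, -63 → -75.
Letter — letters move back 1 place in the alphabet: l, k, j, i → h.
Combining the parts gives [-75 : h].

[-75 : h]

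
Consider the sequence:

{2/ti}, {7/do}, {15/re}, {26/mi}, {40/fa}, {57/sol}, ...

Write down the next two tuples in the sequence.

{77/la}, {100/ti}

First entry goes 2, 7, 15, 26, 40, 57 → 77 → 100 (differences are 5, 8, 11, … (increasing by 3 each time)).
Note goes ti, do, re, mi, fa, sol → la → ti (runs through the solfège scale do→ti).
Putting the parts together: {77/la} and then {100/ti}.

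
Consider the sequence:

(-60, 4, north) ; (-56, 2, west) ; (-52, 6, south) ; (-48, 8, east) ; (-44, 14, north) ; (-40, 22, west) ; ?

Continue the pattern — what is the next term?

(-36, 36, south)

For the first value, +4 each step: -60, -56, -52, -48, -44, -40 → -36.
Second value: each term is the sum of the two before it, so 4, 2, 6, 8, 14, 22 → 36.
Direction — repeats north → west → south → east: north, west, south, east, north, west → south.
Putting it together: (-36, 36, south).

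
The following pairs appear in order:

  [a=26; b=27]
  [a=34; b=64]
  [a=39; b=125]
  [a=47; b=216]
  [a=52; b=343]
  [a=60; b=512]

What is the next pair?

[a=65; b=729]

A goes 26, 34, 39, 47, 52, 60 → 65 (alternating steps +8, +5, +8, +5, …).
B: perfect cubes: 3³, 4³, 5³, …; 27, 64, 125, 216, 343, 512 → 729.
Putting it together: [a=65; b=729].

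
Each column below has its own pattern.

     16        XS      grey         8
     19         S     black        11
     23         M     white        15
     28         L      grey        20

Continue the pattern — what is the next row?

34  XL  black  26

For the first component, differences are 3, 4, 5, … (increasing by 1 each time): 16, 19, 23, 28 → 34.
Size: XS, S, M, L → XL (runs through clothing sizes XS→XL).
Shade goes grey, black, white, grey → black (repeats grey → black → white).
Fourth component: always 8 less than the first component, so 8, 11, 15, 20 → 26.
Putting it together: 34  XL  black  26.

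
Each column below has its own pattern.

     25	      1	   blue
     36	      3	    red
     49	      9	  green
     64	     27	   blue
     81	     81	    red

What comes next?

100  243  green

First component — perfect squares: 5², 6², 7², …: 25, 36, 49, 64, 81 → 100.
Second component: ×3 each step; 1, 3, 9, 27, 81 → 243.
Colour: blue, red, green, blue, red → green (repeats blue → red → green).
Combining the parts gives 100  243  green.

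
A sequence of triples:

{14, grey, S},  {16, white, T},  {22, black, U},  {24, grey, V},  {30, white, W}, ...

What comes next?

{32, black, X}

First entry: alternating steps +2, +6, +2, +6, …, so 14, 16, 22, 24, 30 → 32.
Shade: repeats grey → white → black; grey, white, black, grey, white → black.
Letter — letters move forward 1 place in the alphabet: S, T, U, V, W → X.
Putting it together: {32, black, X}.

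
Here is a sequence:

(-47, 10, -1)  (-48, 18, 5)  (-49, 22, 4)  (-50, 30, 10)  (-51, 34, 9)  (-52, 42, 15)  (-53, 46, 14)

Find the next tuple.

(-54, 54, 20)

First entry: −1 each step; -47, -48, -49, -50, -51, -52, -53 → -54.
Second entry — alternating steps +8, +4, +8, +4, …: 10, 18, 22, 30, 34, 42, 46 → 54.
Third entry: alternating steps +6, −1, +6, −1, …; -1, 5, 4, 10, 9, 15, 14 → 20.
Putting it together: (-54, 54, 20).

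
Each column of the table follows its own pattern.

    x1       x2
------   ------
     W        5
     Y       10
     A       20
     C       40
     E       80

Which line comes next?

Column x1 — letters move forward 2 places in the alphabet, wrapping Z→A: W, Y, A, C, E → G.
For the column x2, ×2 each step: 5, 10, 20, 40, 80 → 160.
So the next line is G  160.

G  160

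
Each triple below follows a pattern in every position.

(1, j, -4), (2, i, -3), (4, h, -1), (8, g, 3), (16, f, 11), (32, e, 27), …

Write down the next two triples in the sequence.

(64, d, 59), (128, c, 123)

First coordinate: ×2 each step; 1, 2, 4, 8, 16, 32 → 64 → 128.
Letter — letters move back 1 place in the alphabet: j, i, h, g, f, e → d → c.
Third coordinate: always 5 less than the first coordinate; -4, -3, -1, 3, 11, 27 → 59 → 123.
So the next two triples are (64, d, 59) and (128, c, 123).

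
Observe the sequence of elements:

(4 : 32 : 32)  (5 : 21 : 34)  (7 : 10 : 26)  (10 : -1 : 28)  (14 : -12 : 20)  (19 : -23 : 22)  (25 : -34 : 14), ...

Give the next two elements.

First entry: differences are 1, 2, 3, … (increasing by 1 each time); 4, 5, 7, 10, 14, 19, 25 → 32 → 40.
Second entry goes 32, 21, 10, -1, -12, -23, -34 → -45 → -56 (−11 each step).
Third entry: alternating steps +2, −8, +2, −8, …, so 32, 34, 26, 28, 20, 22, 14 → 16 → 8.
Putting the parts together: (32 : -45 : 16) and then (40 : -56 : 8).

(32 : -45 : 16), (40 : -56 : 8)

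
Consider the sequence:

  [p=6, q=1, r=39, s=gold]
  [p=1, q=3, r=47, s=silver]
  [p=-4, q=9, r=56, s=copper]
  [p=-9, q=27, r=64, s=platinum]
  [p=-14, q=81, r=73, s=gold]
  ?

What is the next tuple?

[p=-19, q=243, r=81, s=silver]

P: 6, 1, -4, -9, -14 → -19 (−5 each step).
Q: ×3 each step; 1, 3, 9, 27, 81 → 243.
R — alternating steps +8, +9, +8, +9, …: 39, 47, 56, 64, 73 → 81.
S goes gold, silver, copper, platinum, gold → silver (repeats gold → silver → copper → platinum).
Combining the parts gives [p=-19, q=243, r=81, s=silver].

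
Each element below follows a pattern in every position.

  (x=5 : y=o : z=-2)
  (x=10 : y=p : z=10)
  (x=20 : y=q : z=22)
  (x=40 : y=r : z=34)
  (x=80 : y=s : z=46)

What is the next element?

(x=160 : y=t : z=58)

For the x, ×2 each step: 5, 10, 20, 40, 80 → 160.
Y: letters move forward 1 place in the alphabet; o, p, q, r, s → t.
For the z, +12 each step: -2, 10, 22, 34, 46 → 58.
Combining the parts gives (x=160 : y=t : z=58).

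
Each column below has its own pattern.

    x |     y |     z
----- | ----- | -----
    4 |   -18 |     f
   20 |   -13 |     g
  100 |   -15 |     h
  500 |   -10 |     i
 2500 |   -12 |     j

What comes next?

For the column x, ×5 each step: 4, 20, 100, 500, 2500 → 12500.
Column y: alternating steps +5, −2, +5, −2, …; -18, -13, -15, -10, -12 → -7.
Column z: f, g, h, i, j → k (letters move forward 1 place in the alphabet).
So the next line is 12500  -7  k.

12500  -7  k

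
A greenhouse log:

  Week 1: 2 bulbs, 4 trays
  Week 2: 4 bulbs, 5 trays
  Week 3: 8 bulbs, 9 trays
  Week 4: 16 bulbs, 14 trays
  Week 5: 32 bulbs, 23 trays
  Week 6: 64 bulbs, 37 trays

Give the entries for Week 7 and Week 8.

Bulbs goes 2, 4, 8, 16, 32, 64 → 128 → 256 (×2 each step).
Trays: each term is the sum of the two before it; 4, 5, 9, 14, 23, 37 → 60 → 97.
Putting the parts together: 128 bulbs, 60 trays and then 256 bulbs, 97 trays.

128 bulbs, 60 trays; 256 bulbs, 97 trays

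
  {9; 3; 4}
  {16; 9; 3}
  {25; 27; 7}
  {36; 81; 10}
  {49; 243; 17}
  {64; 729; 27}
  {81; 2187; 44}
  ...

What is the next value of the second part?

6561

Second part: 3, 9, 27, 81, 243, 729, 2187 → 6561 (×3 each step).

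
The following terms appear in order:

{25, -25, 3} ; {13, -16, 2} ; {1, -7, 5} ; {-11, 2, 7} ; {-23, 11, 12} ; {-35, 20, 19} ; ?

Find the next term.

{-47, 29, 31}

First slot: −12 each step; 25, 13, 1, -11, -23, -35 → -47.
Second slot: -25, -16, -7, 2, 11, 20 → 29 (+9 each step).
Third slot: each term is the sum of the two before it; 3, 2, 5, 7, 12, 19 → 31.
So the next term is {-47, 29, 31}.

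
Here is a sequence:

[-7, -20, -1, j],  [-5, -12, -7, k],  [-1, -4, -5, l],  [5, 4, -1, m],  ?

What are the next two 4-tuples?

First coordinate: differences are 2, 4, 6, … (increasing by 2 each time), so -7, -5, -1, 5 → 13 → 23.
For the second coordinate, +8 each step: -20, -12, -4, 4 → 12 → 20.
Third coordinate: -1, -7, -5, -1 → 5 → 13 (always the previous value of the first coordinate).
Letter: j, k, l, m → n → o (letters move forward 1 place in the alphabet).
So the next two 4-tuples are [13, 12, 5, n] and [23, 20, 13, o].

[13, 12, 5, n], [23, 20, 13, o]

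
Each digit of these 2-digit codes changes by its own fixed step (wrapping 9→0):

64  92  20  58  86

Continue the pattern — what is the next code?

First digit — +3 each step, mod 10: 6, 9, 2, 5, 8 → 1.
Second digit — −2 each step, mod 10: 4, 2, 0, 8, 6 → 4.
Putting it together: 14.

14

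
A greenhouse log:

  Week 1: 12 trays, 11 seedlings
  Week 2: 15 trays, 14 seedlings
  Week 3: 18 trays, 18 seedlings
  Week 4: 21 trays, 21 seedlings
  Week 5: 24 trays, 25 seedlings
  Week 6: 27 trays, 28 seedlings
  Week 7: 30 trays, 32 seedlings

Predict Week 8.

Trays — +3 each step: 12, 15, 18, 21, 24, 27, 30 → 33.
Seedlings: 11, 14, 18, 21, 25, 28, 32 → 35 (alternating steps +3, +4, +3, +4, …).
Putting it together: 33 trays, 35 seedlings.

33 trays, 35 seedlings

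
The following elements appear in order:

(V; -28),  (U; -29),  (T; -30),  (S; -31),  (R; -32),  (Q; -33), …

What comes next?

Letter: V, U, T, S, R, Q → P (letters move back 1 place in the alphabet).
Second value: −1 each step; -28, -29, -30, -31, -32, -33 → -34.
So the next element is (P; -34).

(P; -34)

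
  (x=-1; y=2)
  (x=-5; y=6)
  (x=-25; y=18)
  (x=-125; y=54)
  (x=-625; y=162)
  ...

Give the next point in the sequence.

(x=-3125; y=486)

X: -1, -5, -25, -125, -625 → -3125 (×5 each step).
Y: ×3 each step, so 2, 6, 18, 54, 162 → 486.
So the next point is (x=-3125; y=486).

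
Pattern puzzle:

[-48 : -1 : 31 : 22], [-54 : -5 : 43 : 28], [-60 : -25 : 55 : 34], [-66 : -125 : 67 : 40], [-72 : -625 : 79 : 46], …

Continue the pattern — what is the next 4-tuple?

First component — −6 each step: -48, -54, -60, -66, -72 → -78.
Second component goes -1, -5, -25, -125, -625 → -3125 (×5 each step).
Third component: 31, 43, 55, 67, 79 → 91 (+12 each step).
Fourth component — together with the first component always sums to -26: 22, 28, 34, 40, 46 → 52.
So the next 4-tuple is [-78 : -3125 : 91 : 52].

[-78 : -3125 : 91 : 52]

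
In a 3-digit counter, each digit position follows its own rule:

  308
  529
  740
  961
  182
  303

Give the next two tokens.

524 then 745

First digit: +2 each step, mod 10; 3, 5, 7, 9, 1, 3 → 5 → 7.
Second digit: +2 each step, mod 10, so 0, 2, 4, 6, 8, 0 → 2 → 4.
Third digit: +1 each step, mod 10, so 8, 9, 0, 1, 2, 3 → 4 → 5.
So the next two tokens are 524 and 745.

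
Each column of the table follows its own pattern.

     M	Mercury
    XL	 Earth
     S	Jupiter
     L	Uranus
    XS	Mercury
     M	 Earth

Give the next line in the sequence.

XL  Jupiter

Size goes M, XL, S, L, XS, M → XL (repeats M → XL → S → L → XS).
Planet: repeats Mercury → Earth → Jupiter → Uranus, so Mercury, Earth, Jupiter, Uranus, Mercury, Earth → Jupiter.
So the next line is XL  Jupiter.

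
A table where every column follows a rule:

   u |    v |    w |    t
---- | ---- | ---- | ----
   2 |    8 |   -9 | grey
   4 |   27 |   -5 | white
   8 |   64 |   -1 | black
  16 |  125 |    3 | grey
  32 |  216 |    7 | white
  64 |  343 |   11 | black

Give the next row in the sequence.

Column u — ×2 each step: 2, 4, 8, 16, 32, 64 → 128.
For the column v, perfect cubes: 2³, 3³, 4³, …: 8, 27, 64, 125, 216, 343 → 512.
Column w: +4 each step; -9, -5, -1, 3, 7, 11 → 15.
Column t: grey, white, black, grey, white, black → grey (repeats grey → white → black).
Combining the parts gives 128  512  15  grey.

128  512  15  grey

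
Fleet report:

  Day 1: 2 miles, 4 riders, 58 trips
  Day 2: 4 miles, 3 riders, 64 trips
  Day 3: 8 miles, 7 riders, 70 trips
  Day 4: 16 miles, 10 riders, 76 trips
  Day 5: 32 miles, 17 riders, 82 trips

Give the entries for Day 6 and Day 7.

Miles: ×2 each step, so 2, 4, 8, 16, 32 → 64 → 128.
Riders goes 4, 3, 7, 10, 17 → 27 → 44 (each term is the sum of the two before it).
Trips: +6 each step; 58, 64, 70, 76, 82 → 88 → 94.
Putting the parts together: 64 miles, 27 riders, 88 trips and then 128 miles, 44 riders, 94 trips.

64 miles, 27 riders, 88 trips; 128 miles, 44 riders, 94 trips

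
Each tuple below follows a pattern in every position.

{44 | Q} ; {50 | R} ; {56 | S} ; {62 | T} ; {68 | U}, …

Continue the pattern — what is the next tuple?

First entry — +6 each step: 44, 50, 56, 62, 68 → 74.
For the letter, letters move forward 1 place in the alphabet: Q, R, S, T, U → V.
Combining the parts gives {74 | V}.

{74 | V}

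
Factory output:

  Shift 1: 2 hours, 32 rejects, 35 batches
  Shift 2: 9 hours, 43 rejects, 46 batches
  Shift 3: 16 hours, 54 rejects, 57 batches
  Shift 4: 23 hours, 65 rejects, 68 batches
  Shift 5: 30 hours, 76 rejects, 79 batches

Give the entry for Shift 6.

Hours — +7 each step: 2, 9, 16, 23, 30 → 37.
For the rejects, +11 each step: 32, 43, 54, 65, 76 → 87.
For the batches, +11 each step: 35, 46, 57, 68, 79 → 90.
Combining the parts gives 37 hours, 87 rejects, 90 batches.

37 hours, 87 rejects, 90 batches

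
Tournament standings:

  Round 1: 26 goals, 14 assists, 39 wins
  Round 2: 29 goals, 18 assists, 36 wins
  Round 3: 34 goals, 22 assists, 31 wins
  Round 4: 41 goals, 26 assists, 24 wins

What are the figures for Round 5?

Goals: differences are 3, 5, 7, … (increasing by 2 each time); 26, 29, 34, 41 → 50.
Assists goes 14, 18, 22, 26 → 30 (+4 each step).
Wins — together with the goals always sums to 65: 39, 36, 31, 24 → 15.
Putting it together: 50 goals, 30 assists, 15 wins.

50 goals, 30 assists, 15 wins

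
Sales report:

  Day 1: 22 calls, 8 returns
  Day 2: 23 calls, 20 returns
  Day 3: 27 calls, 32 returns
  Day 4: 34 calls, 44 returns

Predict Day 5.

44 calls, 56 returns

Calls — differences are 1, 4, 7, … (increasing by 3 each time): 22, 23, 27, 34 → 44.
Returns: +12 each step; 8, 20, 32, 44 → 56.
Combining the parts gives 44 calls, 56 returns.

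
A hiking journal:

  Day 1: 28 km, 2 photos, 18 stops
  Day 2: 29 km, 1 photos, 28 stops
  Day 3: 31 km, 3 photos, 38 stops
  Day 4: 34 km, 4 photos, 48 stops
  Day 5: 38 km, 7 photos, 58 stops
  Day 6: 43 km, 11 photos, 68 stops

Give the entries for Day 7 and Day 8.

49 km, 18 photos, 78 stops; 56 km, 29 photos, 88 stops

Km: differences are 1, 2, 3, … (increasing by 1 each time); 28, 29, 31, 34, 38, 43 → 49 → 56.
Photos: each term is the sum of the two before it, so 2, 1, 3, 4, 7, 11 → 18 → 29.
Stops goes 18, 28, 38, 48, 58, 68 → 78 → 88 (+10 each step).
Putting the parts together: 49 km, 18 photos, 78 stops and then 56 km, 29 photos, 88 stops.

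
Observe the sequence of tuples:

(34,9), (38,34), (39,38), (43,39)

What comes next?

(44,43)

First component: 34, 38, 39, 43 → 44 (alternating steps +4, +1, +4, +1, …).
For the second component, always the previous value of the first component: 9, 34, 38, 39 → 43.
So the next tuple is (44,43).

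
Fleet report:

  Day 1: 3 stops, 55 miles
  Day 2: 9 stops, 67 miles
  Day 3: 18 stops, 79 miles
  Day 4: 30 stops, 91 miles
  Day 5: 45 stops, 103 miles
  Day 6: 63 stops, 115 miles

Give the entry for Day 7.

Stops: 3, 9, 18, 30, 45, 63 → 84 (differences are 6, 9, 12, … (increasing by 3 each time)).
Miles — +12 each step: 55, 67, 79, 91, 103, 115 → 127.
Putting it together: 84 stops, 127 miles.

84 stops, 127 miles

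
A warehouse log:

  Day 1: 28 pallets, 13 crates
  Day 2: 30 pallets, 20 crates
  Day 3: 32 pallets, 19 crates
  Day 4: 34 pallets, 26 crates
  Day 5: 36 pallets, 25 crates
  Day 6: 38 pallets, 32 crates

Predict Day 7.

40 pallets, 31 crates

Pallets goes 28, 30, 32, 34, 36, 38 → 40 (+2 each step).
Crates: alternating steps +7, −1, +7, −1, …, so 13, 20, 19, 26, 25, 32 → 31.
Putting it together: 40 pallets, 31 crates.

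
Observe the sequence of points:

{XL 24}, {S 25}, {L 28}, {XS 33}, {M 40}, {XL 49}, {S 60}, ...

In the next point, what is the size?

L

For the size, repeats XL → S → L → XS → M: XL, S, L, XS, M, XL, S → L.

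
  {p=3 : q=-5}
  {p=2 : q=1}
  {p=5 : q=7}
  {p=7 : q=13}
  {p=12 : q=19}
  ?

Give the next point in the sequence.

{p=19 : q=25}

P — each term is the sum of the two before it: 3, 2, 5, 7, 12 → 19.
Q: +6 each step; -5, 1, 7, 13, 19 → 25.
Putting it together: {p=19 : q=25}.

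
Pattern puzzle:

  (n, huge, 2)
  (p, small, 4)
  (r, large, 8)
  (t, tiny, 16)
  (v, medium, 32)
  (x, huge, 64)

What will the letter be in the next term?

For the letter, letters move forward 2 places in the alphabet: n, p, r, t, v, x → z.
Size: repeats huge → small → large → tiny → medium, so huge, small, large, tiny, medium, huge → small.
For the third entry, ×2 each step: 2, 4, 8, 16, 32, 64 → 128.

z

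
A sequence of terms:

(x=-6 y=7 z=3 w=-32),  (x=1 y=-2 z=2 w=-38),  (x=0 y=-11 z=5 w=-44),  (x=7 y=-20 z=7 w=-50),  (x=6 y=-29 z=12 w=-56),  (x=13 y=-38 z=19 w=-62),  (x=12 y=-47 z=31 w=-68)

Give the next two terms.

(x=19 y=-56 z=50 w=-74), (x=18 y=-65 z=81 w=-80)

For the x, alternating steps +7, −1, +7, −1, …: -6, 1, 0, 7, 6, 13, 12 → 19 → 18.
Y: −9 each step, so 7, -2, -11, -20, -29, -38, -47 → -56 → -65.
For the z, each term is the sum of the two before it: 3, 2, 5, 7, 12, 19, 31 → 50 → 81.
W — −6 each step: -32, -38, -44, -50, -56, -62, -68 → -74 → -80.
So the next two terms are (x=19 y=-56 z=50 w=-74) and (x=18 y=-65 z=81 w=-80).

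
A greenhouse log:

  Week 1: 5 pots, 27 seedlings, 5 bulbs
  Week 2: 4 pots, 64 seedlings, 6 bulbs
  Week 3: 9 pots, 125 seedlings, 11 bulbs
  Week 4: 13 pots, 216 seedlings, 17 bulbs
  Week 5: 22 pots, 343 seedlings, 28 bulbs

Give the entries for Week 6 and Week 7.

Pots goes 5, 4, 9, 13, 22 → 35 → 57 (each term is the sum of the two before it).
Seedlings — perfect cubes: 3³, 4³, 5³, …: 27, 64, 125, 216, 343 → 512 → 729.
Bulbs: each term is the sum of the two before it, so 5, 6, 11, 17, 28 → 45 → 73.
Putting the parts together: 35 pots, 512 seedlings, 45 bulbs and then 57 pots, 729 seedlings, 73 bulbs.

35 pots, 512 seedlings, 45 bulbs; 57 pots, 729 seedlings, 73 bulbs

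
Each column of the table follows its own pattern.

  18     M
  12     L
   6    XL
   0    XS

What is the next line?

-6  S

For the first component, −6 each step: 18, 12, 6, 0 → -6.
Size — runs through clothing sizes XS→XL: M, L, XL, XS → S.
So the next line is -6  S.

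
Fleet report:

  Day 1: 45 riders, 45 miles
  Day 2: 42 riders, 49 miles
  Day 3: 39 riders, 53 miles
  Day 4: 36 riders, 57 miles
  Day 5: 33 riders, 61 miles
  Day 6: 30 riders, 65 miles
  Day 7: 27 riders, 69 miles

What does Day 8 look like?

24 riders, 73 miles

Riders — −3 each step: 45, 42, 39, 36, 33, 30, 27 → 24.
Miles goes 45, 49, 53, 57, 61, 65, 69 → 73 (+4 each step).
So the next line is 24 riders, 73 miles.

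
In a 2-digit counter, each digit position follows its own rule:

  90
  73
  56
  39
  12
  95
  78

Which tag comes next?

51

For the first digit, −2 each step, mod 10: 9, 7, 5, 3, 1, 9, 7 → 5.
Second digit — +3 each step, mod 10: 0, 3, 6, 9, 2, 5, 8 → 1.
So the next tag is 51.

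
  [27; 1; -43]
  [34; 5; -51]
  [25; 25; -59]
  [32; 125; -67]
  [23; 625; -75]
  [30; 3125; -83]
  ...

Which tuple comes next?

First value: 27, 34, 25, 32, 23, 30 → 21 (alternating steps +7, −9, +7, −9, …).
Second value goes 1, 5, 25, 125, 625, 3125 → 15625 (×5 each step).
Third value goes -43, -51, -59, -67, -75, -83 → -91 (−8 each step).
Putting it together: [21; 15625; -91].

[21; 15625; -91]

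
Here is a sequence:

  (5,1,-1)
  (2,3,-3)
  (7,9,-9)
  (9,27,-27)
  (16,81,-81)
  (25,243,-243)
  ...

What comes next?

For the first value, each term is the sum of the two before it: 5, 2, 7, 9, 16, 25 → 41.
Second value: ×3 each step, so 1, 3, 9, 27, 81, 243 → 729.
Third value goes -1, -3, -9, -27, -81, -243 → -729 (always the negative of the second value).
Combining the parts gives (41,729,-729).

(41,729,-729)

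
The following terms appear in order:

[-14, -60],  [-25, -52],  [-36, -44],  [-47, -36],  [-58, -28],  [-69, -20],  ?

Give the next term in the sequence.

[-80, -12]

First entry — −11 each step: -14, -25, -36, -47, -58, -69 → -80.
Second entry: +8 each step, so -60, -52, -44, -36, -28, -20 → -12.
So the next term is [-80, -12].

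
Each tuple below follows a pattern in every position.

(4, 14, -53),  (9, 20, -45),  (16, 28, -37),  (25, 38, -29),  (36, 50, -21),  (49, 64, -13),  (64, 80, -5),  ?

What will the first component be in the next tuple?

81

First component — perfect squares: 2², 3², 4², …: 4, 9, 16, 25, 36, 49, 64 → 81.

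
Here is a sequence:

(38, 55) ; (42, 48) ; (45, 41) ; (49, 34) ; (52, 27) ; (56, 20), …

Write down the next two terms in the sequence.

(59, 13), (63, 6)

First part goes 38, 42, 45, 49, 52, 56 → 59 → 63 (alternating steps +4, +3, +4, +3, …).
Second part: −7 each step, so 55, 48, 41, 34, 27, 20 → 13 → 6.
Putting the parts together: (59, 13) and then (63, 6).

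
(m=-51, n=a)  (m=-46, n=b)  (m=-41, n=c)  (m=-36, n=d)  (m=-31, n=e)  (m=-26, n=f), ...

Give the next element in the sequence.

M goes -51, -46, -41, -36, -31, -26 → -21 (+5 each step).
N: letters move forward 1 place in the alphabet; a, b, c, d, e, f → g.
Putting it together: (m=-21, n=g).

(m=-21, n=g)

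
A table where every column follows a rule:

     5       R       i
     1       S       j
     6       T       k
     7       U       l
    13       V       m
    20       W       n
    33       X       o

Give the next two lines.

First component — each term is the sum of the two before it: 5, 1, 6, 7, 13, 20, 33 → 53 → 86.
For the first letter, letters move forward 1 place in the alphabet: R, S, T, U, V, W, X → Y → Z.
Second letter: letters move forward 1 place in the alphabet; i, j, k, l, m, n, o → p → q.
Putting the parts together: 53  Y  p and then 86  Z  q.

53  Y  p; 86  Z  q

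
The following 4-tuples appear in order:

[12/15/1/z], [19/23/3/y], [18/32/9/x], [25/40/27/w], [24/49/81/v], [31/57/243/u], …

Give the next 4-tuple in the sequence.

First component — alternating steps +7, −1, +7, −1, …: 12, 19, 18, 25, 24, 31 → 30.
Second component: 15, 23, 32, 40, 49, 57 → 66 (alternating steps +8, +9, +8, +9, …).
Third component — ×3 each step: 1, 3, 9, 27, 81, 243 → 729.
Letter — letters move back 1 place in the alphabet: z, y, x, w, v, u → t.
Combining the parts gives [30/66/729/t].

[30/66/729/t]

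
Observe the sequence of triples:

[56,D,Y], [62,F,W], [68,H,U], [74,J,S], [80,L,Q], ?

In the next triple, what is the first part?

86

First part: 56, 62, 68, 74, 80 → 86 (+6 each step).
First letter goes D, F, H, J, L → N (letters move forward 2 places in the alphabet).
Second letter: Y, W, U, S, Q → O (letters move back 2 places in the alphabet).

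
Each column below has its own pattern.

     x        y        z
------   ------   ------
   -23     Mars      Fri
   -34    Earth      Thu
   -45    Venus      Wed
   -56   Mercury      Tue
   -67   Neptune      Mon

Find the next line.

For the column x, −11 each step: -23, -34, -45, -56, -67 → -78.
Column y goes Mars, Earth, Venus, Mercury, Neptune → Uranus (runs backward through the planets Mercury→Neptune).
Column z: runs backward through the weekdays Mon→Sun; Fri, Thu, Wed, Tue, Mon → Sun.
Putting it together: -78  Uranus  Sun.

-78  Uranus  Sun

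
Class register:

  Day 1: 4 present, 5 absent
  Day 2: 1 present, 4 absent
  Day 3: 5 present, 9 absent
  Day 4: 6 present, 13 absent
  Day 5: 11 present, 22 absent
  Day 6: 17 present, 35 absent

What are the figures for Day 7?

Present: each term is the sum of the two before it; 4, 1, 5, 6, 11, 17 → 28.
Absent: 5, 4, 9, 13, 22, 35 → 57 (each term is the sum of the two before it).
Putting it together: 28 present, 57 absent.

28 present, 57 absent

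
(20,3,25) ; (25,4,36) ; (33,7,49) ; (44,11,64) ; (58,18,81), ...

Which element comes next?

(75,29,100)

First value: differences are 5, 8, 11, … (increasing by 3 each time), so 20, 25, 33, 44, 58 → 75.
Second value goes 3, 4, 7, 11, 18 → 29 (each term is the sum of the two before it).
For the third value, perfect squares: 5², 6², 7², …: 25, 36, 49, 64, 81 → 100.
Putting it together: (75,29,100).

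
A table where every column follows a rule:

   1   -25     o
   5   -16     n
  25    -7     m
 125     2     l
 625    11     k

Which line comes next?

First component — ×5 each step: 1, 5, 25, 125, 625 → 3125.
Second component: +9 each step, so -25, -16, -7, 2, 11 → 20.
Letter goes o, n, m, l, k → j (letters move back 1 place in the alphabet).
Putting it together: 3125  20  j.

3125  20  j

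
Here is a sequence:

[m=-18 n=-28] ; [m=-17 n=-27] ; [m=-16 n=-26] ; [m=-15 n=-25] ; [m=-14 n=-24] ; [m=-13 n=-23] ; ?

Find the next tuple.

M — +1 each step: -18, -17, -16, -15, -14, -13 → -12.
N — always 10 less than the m: -28, -27, -26, -25, -24, -23 → -22.
So the next tuple is [m=-12 n=-22].

[m=-12 n=-22]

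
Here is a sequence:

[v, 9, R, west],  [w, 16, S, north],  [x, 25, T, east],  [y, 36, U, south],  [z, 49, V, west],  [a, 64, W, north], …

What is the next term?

First letter — letters move forward 1 place in the alphabet, wrapping Z→A: v, w, x, y, z, a → b.
Second entry: perfect squares: 3², 4², 5², …, so 9, 16, 25, 36, 49, 64 → 81.
Second letter: letters move forward 1 place in the alphabet; R, S, T, U, V, W → X.
Direction: west, north, east, south, west, north → east (repeats west → north → east → south).
Putting it together: [b, 81, X, east].

[b, 81, X, east]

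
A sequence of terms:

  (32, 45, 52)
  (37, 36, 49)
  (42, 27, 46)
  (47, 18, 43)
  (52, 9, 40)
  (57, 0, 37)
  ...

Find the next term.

First component: +5 each step; 32, 37, 42, 47, 52, 57 → 62.
For the second component, −9 each step: 45, 36, 27, 18, 9, 0 → -9.
Third component goes 52, 49, 46, 43, 40, 37 → 34 (−3 each step).
Putting it together: (62, -9, 34).

(62, -9, 34)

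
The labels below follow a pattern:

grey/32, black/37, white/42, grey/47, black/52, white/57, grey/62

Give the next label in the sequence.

black/67

Shade goes grey, black, white, grey, black, white, grey → black (repeats grey → black → white).
Second component: 32, 37, 42, 47, 52, 57, 62 → 67 (+5 each step).
Combining the parts gives black/67.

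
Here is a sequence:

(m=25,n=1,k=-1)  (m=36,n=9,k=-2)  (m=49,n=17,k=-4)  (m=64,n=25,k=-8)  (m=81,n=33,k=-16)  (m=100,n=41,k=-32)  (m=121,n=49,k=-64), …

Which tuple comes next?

(m=144,n=57,k=-128)

M — perfect squares: 5², 6², 7², …: 25, 36, 49, 64, 81, 100, 121 → 144.
N — +8 each step: 1, 9, 17, 25, 33, 41, 49 → 57.
K: -1, -2, -4, -8, -16, -32, -64 → -128 (×2 each step).
So the next tuple is (m=144,n=57,k=-128).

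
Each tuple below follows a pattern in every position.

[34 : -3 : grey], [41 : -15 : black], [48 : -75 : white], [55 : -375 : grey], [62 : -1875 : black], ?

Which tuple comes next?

[69 : -9375 : white]

First coordinate: +7 each step; 34, 41, 48, 55, 62 → 69.
Second coordinate: ×5 each step, so -3, -15, -75, -375, -1875 → -9375.
Shade: grey, black, white, grey, black → white (repeats grey → black → white).
Putting it together: [69 : -9375 : white].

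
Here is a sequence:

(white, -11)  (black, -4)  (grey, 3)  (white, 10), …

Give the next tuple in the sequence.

Shade: repeats white → black → grey; white, black, grey, white → black.
Second entry: -11, -4, 3, 10 → 17 (+7 each step).
Putting it together: (black, 17).

(black, 17)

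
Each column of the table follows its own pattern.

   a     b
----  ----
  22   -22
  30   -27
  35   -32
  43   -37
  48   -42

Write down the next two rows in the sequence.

Column a: alternating steps +8, +5, +8, +5, …, so 22, 30, 35, 43, 48 → 56 → 61.
Column b: −5 each step, so -22, -27, -32, -37, -42 → -47 → -52.
Putting the parts together: 56  -47 and then 61  -52.

56  -47; 61  -52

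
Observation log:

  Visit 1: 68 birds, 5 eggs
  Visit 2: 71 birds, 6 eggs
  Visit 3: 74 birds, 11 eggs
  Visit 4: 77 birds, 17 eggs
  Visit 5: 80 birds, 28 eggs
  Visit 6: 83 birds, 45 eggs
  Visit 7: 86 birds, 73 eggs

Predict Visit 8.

89 birds, 118 eggs

Birds: +3 each step, so 68, 71, 74, 77, 80, 83, 86 → 89.
Eggs: each term is the sum of the two before it, so 5, 6, 11, 17, 28, 45, 73 → 118.
So the next record is 89 birds, 118 eggs.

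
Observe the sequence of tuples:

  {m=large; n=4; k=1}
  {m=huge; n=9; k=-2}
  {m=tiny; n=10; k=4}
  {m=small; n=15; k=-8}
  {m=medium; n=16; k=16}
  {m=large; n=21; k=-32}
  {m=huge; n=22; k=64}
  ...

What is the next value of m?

For the m, repeats large → huge → tiny → small → medium: large, huge, tiny, small, medium, large, huge → tiny.

tiny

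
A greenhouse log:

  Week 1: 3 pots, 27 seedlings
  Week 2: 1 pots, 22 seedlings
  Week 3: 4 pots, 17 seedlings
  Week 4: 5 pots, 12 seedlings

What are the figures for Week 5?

Pots goes 3, 1, 4, 5 → 9 (each term is the sum of the two before it).
Seedlings: −5 each step, so 27, 22, 17, 12 → 7.
Putting it together: 9 pots, 7 seedlings.

9 pots, 7 seedlings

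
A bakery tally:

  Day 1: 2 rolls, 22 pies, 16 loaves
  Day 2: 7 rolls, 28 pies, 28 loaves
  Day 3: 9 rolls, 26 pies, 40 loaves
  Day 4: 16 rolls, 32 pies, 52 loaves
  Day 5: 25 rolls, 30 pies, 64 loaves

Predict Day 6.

Rolls goes 2, 7, 9, 16, 25 → 41 (each term is the sum of the two before it).
Pies goes 22, 28, 26, 32, 30 → 36 (alternating steps +6, −2, +6, −2, …).
Loaves: +12 each step; 16, 28, 40, 52, 64 → 76.
Combining the parts gives 41 rolls, 36 pies, 76 loaves.

41 rolls, 36 pies, 76 loaves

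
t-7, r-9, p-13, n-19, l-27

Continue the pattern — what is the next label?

j-37

Letter — letters move back 2 places in the alphabet: t, r, p, n, l → j.
Second component: 7, 9, 13, 19, 27 → 37 (differences are 2, 4, 6, … (increasing by 2 each time)).
Putting it together: j-37.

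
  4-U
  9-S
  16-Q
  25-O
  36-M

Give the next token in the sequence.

49-K

First component goes 4, 9, 16, 25, 36 → 49 (perfect squares: 2², 3², 4², …).
Letter: letters move back 2 places in the alphabet, so U, S, Q, O, M → K.
Combining the parts gives 49-K.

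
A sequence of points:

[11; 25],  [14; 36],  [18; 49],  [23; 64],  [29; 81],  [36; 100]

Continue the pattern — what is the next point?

[44; 121]

First component: differences are 3, 4, 5, … (increasing by 1 each time), so 11, 14, 18, 23, 29, 36 → 44.
Second component goes 25, 36, 49, 64, 81, 100 → 121 (perfect squares: 5², 6², 7², …).
Putting it together: [44; 121].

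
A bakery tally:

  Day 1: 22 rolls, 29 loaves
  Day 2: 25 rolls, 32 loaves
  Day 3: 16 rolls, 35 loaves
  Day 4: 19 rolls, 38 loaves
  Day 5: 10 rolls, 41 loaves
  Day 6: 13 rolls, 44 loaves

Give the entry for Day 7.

Rolls: alternating steps +3, −9, +3, −9, …, so 22, 25, 16, 19, 10, 13 → 4.
Loaves: +3 each step, so 29, 32, 35, 38, 41, 44 → 47.
Putting it together: 4 rolls, 47 loaves.

4 rolls, 47 loaves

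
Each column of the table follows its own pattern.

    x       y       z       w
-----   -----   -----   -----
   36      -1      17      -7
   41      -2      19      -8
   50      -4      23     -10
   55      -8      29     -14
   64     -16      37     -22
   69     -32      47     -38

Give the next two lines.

Column x: 36, 41, 50, 55, 64, 69 → 78 → 83 (alternating steps +5, +9, +5, +9, …).
For the column y, ×2 each step: -1, -2, -4, -8, -16, -32 → -64 → -128.
Column z goes 17, 19, 23, 29, 37, 47 → 59 → 73 (differences are 2, 4, 6, … (increasing by 2 each time)).
For the column w, always 6 less than the column y: -7, -8, -10, -14, -22, -38 → -70 → -134.
So the next two lines are 78  -64  59  -70 and 83  -128  73  -134.

78  -64  59  -70; 83  -128  73  -134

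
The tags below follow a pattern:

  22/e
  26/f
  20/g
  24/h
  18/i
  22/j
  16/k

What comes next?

First component goes 22, 26, 20, 24, 18, 22, 16 → 20 (alternating steps +4, −6, +4, −6, …).
Letter — letters move forward 1 place in the alphabet: e, f, g, h, i, j, k → l.
So the next tag is 20/l.

20/l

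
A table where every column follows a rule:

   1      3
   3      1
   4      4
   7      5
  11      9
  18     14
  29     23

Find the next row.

For the first component, each term is the sum of the two before it: 1, 3, 4, 7, 11, 18, 29 → 47.
Second component: 3, 1, 4, 5, 9, 14, 23 → 37 (each term is the sum of the two before it).
Combining the parts gives 47  37.

47  37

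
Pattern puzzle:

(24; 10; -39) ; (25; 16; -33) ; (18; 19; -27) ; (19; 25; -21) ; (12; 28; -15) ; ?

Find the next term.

First entry goes 24, 25, 18, 19, 12 → 13 (alternating steps +1, −7, +1, −7, …).
Second entry goes 10, 16, 19, 25, 28 → 34 (alternating steps +6, +3, +6, +3, …).
For the third entry, +6 each step: -39, -33, -27, -21, -15 → -9.
Combining the parts gives (13; 34; -9).

(13; 34; -9)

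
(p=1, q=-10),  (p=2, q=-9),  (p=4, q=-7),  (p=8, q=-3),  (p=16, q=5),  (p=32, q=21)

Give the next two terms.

P: ×2 each step; 1, 2, 4, 8, 16, 32 → 64 → 128.
Q: -10, -9, -7, -3, 5, 21 → 53 → 117 (always 11 less than the p).
Putting the parts together: (p=64, q=53) and then (p=128, q=117).

(p=64, q=53), (p=128, q=117)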